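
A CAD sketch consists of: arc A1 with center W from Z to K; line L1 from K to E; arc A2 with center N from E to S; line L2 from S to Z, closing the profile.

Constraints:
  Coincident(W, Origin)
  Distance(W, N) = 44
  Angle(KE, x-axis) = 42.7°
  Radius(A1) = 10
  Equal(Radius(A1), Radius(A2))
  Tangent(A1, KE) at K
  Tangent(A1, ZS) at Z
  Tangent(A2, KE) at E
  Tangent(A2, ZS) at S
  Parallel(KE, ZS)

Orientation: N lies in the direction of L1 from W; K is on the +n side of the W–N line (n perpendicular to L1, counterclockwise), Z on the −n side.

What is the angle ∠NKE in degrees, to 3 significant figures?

12.8°

The slot axis is L1's direction at 42.7°, so u = (cos 42.7°, sin 42.7°) = (0.735, 0.678) and n = (−sin 42.7°, cos 42.7°) = (-0.678, 0.735). W is at the origin and N lies 44.0 along u from W, so N = 44.0·u = (32.3, 29.8). Tangency of A1 to both parallel lines with radius 10.0 puts K and Z at W ± 10.0·n: K = (-6.78, 7.35), Z = (6.78, -7.35). Equal radii place E and S the same way about N: E = N + 10.0·n = (25.6, 37.2), S = N − 10.0·n = (39.1, 22.5). Then cos ∠NKE = KN·KE / (|KN||KE|), giving 12.8°.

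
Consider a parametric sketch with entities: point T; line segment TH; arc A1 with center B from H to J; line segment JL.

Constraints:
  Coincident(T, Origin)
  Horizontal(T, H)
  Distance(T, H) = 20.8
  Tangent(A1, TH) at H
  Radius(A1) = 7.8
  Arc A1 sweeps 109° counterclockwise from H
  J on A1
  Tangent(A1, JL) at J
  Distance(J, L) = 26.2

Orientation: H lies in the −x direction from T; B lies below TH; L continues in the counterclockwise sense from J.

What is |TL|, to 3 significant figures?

40.2

T is at the origin; T and H share the same y with |TH| = 20.8 and H on the −x side, so H = (-20.8, 0.00). Since A1 is tangent to TH there, BH ⟂ TH, so B = H + (0, -7.8) = (-20.8, -7.80). On A1, H sits at bearing 90° from B; a 109° counterclockwise sweep puts J at bearing 199°, so J = B + 7.8·(cos 199°, sin 199°) = (-28.2, -10.3). Tangency of A1 to JL means the radius BJ is perpendicular to JL, so JL runs along (−sin 199°, cos 199°); with |JL| = 26.2, L = (-19.6, -35.1). Then |TL| = |L − T| = 40.2.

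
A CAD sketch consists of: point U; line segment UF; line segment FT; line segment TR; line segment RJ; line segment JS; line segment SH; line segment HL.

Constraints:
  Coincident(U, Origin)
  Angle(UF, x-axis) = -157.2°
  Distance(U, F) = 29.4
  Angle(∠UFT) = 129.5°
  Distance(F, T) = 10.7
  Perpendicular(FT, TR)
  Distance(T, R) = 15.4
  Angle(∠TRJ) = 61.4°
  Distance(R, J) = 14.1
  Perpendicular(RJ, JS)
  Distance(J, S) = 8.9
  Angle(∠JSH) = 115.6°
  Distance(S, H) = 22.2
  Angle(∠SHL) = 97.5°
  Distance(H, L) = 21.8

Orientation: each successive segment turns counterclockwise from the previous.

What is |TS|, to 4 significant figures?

8.162

U is at the origin; UF runs at -157.2° with length 29.4, so F = (-27.10, -11.39). ∠UFT = 129.5° gives FT at -106.7° from the x-axis; with |FT| = 10.7, T = (-30.18, -21.64). FT ⟂ TR, so TR runs at -16.70°; with |TR| = 15.4, R = (-15.43, -26.07). ∠TRJ = 61.4° gives RJ at 101.9° from the x-axis; with |RJ| = 14.1, J = (-18.33, -12.27). The perpendicularity gives JS at right angles to RJ, so JS runs at -168.1°; with |JS| = 8.9, S = (-27.04, -14.11). Then |TS| = |S − T| = 8.162.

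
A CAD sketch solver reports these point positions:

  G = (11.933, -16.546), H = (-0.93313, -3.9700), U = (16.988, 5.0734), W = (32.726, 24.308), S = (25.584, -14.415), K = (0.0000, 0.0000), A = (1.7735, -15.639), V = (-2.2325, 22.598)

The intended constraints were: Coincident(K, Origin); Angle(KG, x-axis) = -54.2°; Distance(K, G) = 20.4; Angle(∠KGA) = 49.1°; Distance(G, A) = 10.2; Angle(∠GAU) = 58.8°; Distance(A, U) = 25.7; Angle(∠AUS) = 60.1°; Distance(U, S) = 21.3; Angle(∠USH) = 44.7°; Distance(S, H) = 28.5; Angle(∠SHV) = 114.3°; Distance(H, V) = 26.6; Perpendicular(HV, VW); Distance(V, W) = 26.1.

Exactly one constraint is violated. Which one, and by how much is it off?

Distance(V, W) = 26.1 — off by 8.90.

K = (0.00, 0.00) ✓; KG at -54.20° ✓; |KG| = 20.40 ✓; ∠KGA = 49.10° ✓; |GA| = 10.20 ✓; ∠GAU = 58.80° ✓; |AU| = 25.70 ✓; ∠AUS = 60.10° ✓; |US| = 21.30 ✓; ∠USH = 44.70° ✓; |SH| = 28.50 ✓; ∠SHV = 114.3° ✓; |HV| = 26.60 ✓; ∠(HV, VW) = 90.00° ✓; |VW| = 35.00 ✗.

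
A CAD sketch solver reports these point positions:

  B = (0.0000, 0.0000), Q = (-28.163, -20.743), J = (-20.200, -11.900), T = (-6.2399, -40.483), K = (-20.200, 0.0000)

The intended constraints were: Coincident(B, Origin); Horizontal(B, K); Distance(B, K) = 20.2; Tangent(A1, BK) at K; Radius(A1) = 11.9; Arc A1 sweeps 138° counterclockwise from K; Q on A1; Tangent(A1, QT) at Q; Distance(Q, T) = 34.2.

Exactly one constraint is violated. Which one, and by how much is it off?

Distance(Q, T) = 34.2 — off by 4.70.

B = (0.00, 0.00) ✓; B.y = 0.00, K.y = 0.00 ✓; |BK| = 20.20 ✓; ∠(JK, KB) = 90.00° ✓; |JK| = 11.90 ✓; bearing(J→Q) − bearing(J→K) = 138.0° ✓; |JQ| = 11.90 ✓; ∠(JQ, QT) = 90.00° ✓; |QT| = 29.50 ✗.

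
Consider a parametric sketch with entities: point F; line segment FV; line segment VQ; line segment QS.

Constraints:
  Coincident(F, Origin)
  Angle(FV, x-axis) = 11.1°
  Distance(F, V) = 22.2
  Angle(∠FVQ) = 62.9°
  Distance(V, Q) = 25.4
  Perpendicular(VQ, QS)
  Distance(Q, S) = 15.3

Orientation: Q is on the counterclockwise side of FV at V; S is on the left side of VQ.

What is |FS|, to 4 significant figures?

15.92

∠FVQ = 62.9°, so VQ runs at 11.1° + (180° − 62.9°) = 128.2° from the x-axis; with |VQ| = 25.4, Q = V + 25.4·(cos 128.2°, sin 128.2°) = (6.077, 24.23). VQ ⟂ QS; with |QS| = 15.3 on the left of VQ, S = Q + 15.3·(-0.7859, -0.6184) = (-5.946, 14.77). Then |FS| = |S − F| = 15.92.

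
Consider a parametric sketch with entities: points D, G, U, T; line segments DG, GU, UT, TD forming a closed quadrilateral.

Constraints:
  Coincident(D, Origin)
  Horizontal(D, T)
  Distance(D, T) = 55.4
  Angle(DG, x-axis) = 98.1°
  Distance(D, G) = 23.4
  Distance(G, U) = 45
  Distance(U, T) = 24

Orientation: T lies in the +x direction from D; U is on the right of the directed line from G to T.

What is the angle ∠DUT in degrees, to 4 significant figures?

159.6°

D is at the origin; D and T share the same y with |DT| = 55.4 and T in +x, so T = (55.4, 0). DG runs at 98.1° with |DG| = 23.4, so G = (-3.297, 23.17). U is determined by |GU| = 45.0 and |UT| = 24.0 together: it lies at the intersection of circle(G, 45.0) and circle(T, 24.0). With |GT| = 63.10, the foot of the radical line on GT is 43.03 from G and the perpendicular offset is √(45.0² − 43.03²) = 13.16. Taking the right-of-GT solution: U = (31.90, -4.872).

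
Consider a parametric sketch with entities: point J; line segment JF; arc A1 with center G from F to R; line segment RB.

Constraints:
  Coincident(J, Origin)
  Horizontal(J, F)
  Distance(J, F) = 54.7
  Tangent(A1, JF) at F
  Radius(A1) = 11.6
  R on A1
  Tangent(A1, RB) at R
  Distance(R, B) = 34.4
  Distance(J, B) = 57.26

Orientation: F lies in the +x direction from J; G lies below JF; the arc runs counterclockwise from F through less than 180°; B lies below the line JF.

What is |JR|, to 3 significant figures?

44.3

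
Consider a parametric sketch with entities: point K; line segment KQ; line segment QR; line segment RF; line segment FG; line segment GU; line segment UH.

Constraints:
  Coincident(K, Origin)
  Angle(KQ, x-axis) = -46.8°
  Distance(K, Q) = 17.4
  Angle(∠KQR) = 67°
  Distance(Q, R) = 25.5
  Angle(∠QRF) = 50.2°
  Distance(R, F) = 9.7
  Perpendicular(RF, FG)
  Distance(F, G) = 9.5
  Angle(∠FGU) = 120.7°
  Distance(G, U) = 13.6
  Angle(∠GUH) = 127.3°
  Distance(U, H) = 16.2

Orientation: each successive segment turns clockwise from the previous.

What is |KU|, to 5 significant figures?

29.019

RF ⟂ FG, so FG runs at -19.600°; with |FG| = 9.5, G = (0.18297, -15.538). ∠FGU = 120.7° gives GU at -78.900° from the x-axis; with |GU| = 13.6, U = (2.8013, -28.884). Then |KU| = |U − K| = 29.019.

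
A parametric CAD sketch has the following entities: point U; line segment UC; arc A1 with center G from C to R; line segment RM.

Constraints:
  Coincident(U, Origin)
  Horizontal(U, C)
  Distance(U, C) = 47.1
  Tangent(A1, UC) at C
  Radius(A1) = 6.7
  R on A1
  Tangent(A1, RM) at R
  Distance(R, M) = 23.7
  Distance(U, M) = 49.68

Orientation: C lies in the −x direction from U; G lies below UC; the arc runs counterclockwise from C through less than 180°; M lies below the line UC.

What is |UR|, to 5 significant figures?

53.692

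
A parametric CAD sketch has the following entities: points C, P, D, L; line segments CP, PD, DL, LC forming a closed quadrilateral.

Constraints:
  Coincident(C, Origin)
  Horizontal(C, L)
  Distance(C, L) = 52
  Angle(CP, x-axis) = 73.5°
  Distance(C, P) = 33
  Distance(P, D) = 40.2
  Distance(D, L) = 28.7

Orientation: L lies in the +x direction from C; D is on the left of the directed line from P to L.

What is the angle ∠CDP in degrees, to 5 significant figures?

34.386°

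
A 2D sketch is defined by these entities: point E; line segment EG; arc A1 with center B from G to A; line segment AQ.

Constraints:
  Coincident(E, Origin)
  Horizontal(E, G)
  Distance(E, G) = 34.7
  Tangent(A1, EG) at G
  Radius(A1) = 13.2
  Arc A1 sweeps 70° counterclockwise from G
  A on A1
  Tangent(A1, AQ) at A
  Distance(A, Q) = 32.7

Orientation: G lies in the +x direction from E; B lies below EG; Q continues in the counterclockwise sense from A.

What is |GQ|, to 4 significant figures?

45.93

E is at the origin; EG is horizontal with |EG| = 34.7 and G on the +x side, so G = (34.70, 0.000). A1 meets EG tangentially, so BG is at right angles to EG, so B = G + (0, -13.2) = (34.70, -13.20). On A1, G sits at bearing 90° from B; a 70° counterclockwise sweep puts A at bearing 160°, so A = B + 13.2·(cos 160°, sin 160°) = (22.30, -8.685). Since A1 is tangent to AQ there, BA ⟂ AQ, so AQ runs along (−sin 160°, cos 160°); with |AQ| = 32.7, Q = (11.11, -39.41). Then |GQ| = |Q − G| = 45.93.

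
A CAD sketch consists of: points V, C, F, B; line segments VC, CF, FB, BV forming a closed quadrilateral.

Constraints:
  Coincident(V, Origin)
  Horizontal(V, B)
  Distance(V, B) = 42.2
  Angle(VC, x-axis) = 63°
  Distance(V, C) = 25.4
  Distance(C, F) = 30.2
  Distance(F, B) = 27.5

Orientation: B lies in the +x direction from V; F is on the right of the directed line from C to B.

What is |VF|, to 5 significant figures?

17.290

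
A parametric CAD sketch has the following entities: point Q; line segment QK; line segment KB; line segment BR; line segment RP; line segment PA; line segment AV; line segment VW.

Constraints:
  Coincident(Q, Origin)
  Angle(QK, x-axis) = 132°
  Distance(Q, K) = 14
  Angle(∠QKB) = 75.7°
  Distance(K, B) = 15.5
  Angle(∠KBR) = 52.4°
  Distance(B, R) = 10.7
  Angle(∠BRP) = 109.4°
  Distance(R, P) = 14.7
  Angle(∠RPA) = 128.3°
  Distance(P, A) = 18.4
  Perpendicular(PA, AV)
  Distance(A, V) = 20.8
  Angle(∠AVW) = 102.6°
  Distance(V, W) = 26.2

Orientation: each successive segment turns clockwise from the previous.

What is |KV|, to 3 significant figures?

22.1

Q is at the origin; QK runs at 132.0° with length 14.0, so K = (-9.37, 10.4). ∠QKB = 75.7° gives KB at 27.7° from the x-axis; with |KB| = 15.5, B = (4.36, 17.6). ∠KBR = 52.4° gives BR at -99.9° from the x-axis; with |BR| = 10.7, R = (2.52, 7.07). ∠BRP = 109.4° gives RP at -170° from the x-axis; with |RP| = 14.7, P = (-12.0, 4.64). ∠RPA = 128.3° gives PA at 138° from the x-axis; with |PA| = 18.4, A = (-25.6, 17.0). PA ⟂ AV, so AV runs at 47.8°; with |AV| = 20.8, V = (-11.6, 32.4). Then |KV| = |V − K| = 22.1.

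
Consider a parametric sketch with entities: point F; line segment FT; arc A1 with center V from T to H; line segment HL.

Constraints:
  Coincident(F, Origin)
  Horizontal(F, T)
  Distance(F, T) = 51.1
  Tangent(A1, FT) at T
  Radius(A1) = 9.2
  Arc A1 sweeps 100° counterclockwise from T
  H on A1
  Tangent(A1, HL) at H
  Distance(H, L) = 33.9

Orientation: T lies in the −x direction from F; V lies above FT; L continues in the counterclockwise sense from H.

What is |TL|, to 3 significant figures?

44.3

F is at the origin; F and T share the same y with |FT| = 51.1 and T on the −x side, so T = (-51.1, 0.00). The tangent condition forces VT to be normal to FT, so V = T + (0, 9.2) = (-51.1, 9.20). On A1, T sits at bearing -90° from V; a 100° counterclockwise sweep puts H at bearing 10°, so H = V + 9.2·(cos 10°, sin 10°) = (-42.0, 10.8). The tangent condition forces VH to be normal to HL, so HL runs along (−sin 10°, cos 10°); with |HL| = 33.9, L = (-47.9, 44.2). Then |TL| = |L − T| = 44.3.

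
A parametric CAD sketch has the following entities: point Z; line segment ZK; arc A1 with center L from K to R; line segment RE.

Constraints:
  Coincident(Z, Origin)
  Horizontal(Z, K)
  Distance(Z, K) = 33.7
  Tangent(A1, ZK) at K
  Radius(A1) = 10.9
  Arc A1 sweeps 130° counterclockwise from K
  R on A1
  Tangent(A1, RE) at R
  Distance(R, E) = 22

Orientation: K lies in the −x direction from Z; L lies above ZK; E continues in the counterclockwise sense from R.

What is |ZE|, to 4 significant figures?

52.61

Z is at the origin; ZK is horizontal with |ZK| = 33.7 and K on the −x side, so K = (-33.70, 0.000). Tangency of A1 to ZK means the radius LK is perpendicular to ZK, so L = K + (0, 10.9) = (-33.70, 10.90). On A1, K sits at bearing -90° from L; a 130° counterclockwise sweep puts R at bearing 40°, so R = L + 10.9·(cos 40°, sin 40°) = (-25.35, 17.91). A1 meets RE tangentially, so LR is at right angles to RE, so RE runs along (−sin 40°, cos 40°); with |RE| = 22.0, E = (-39.49, 34.76). Then |ZE| = |E − Z| = 52.61.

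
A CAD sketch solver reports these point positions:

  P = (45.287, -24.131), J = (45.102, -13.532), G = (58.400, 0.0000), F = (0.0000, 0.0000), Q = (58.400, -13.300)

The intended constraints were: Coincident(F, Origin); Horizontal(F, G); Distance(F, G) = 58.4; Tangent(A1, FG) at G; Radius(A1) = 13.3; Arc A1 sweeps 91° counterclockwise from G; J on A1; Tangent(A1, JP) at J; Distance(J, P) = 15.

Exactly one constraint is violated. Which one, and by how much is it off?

Distance(J, P) = 15 — off by 4.40.

F = (0.00, 0.00) ✓; F.y = 0.00, G.y = 0.00 ✓; |FG| = 58.40 ✓; ∠(QG, GF) = 90.00° ✓; |QG| = 13.30 ✓; bearing(Q→J) − bearing(Q→G) = 91.00° ✓; |QJ| = 13.30 ✓; ∠(QJ, JP) = 90.00° ✓; |JP| = 10.60 ✗.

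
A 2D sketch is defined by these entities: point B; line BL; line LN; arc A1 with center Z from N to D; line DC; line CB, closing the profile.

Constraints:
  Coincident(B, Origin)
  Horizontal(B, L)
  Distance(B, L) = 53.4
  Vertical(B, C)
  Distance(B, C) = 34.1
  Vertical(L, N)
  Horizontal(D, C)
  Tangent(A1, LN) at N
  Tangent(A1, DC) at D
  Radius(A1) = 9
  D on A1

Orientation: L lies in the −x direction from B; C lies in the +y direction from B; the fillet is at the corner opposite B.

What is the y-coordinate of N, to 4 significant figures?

25.10

B is at the origin; B and L share the same y with |BL| = 53.4 and L on the −x side, so L = (-53.40, 0.000). B and C share the same x with |BC| = 34.1 and C on the +y side, so C = (0.000, 34.10). The virtual corner opposite B is at (-53.40, 34.10). A1 meets LN tangentially, so ZN is at right angles to LN and tangency of A1 to DC means the radius ZD is perpendicular to DC, with radius 9.0, so the center Z sits 9.0 in from both sides at Z = (-44.40, 25.10). That places the tangent points at N = (-53.40, 25.10) on LN and D = (-44.40, 34.10) on DC. So N.y = 25.10.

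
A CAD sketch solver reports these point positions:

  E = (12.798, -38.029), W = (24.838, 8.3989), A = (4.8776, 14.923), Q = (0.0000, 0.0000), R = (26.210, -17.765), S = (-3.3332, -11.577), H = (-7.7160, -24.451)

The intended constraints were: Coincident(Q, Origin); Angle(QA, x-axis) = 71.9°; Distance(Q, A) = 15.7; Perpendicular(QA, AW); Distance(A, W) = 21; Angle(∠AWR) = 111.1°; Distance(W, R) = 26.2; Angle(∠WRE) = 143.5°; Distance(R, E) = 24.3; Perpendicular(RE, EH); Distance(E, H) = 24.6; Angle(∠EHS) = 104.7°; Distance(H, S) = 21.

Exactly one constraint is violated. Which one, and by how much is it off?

Distance(H, S) = 21 — off by 7.40.

Q = (0.00, 0.00) ✓; QA at 71.90° ✓; |QA| = 15.70 ✓; ∠(QA, AW) = 90.00° ✓; |AW| = 21.00 ✓; ∠AWR = 111.1° ✓; |WR| = 26.20 ✓; ∠WRE = 143.5° ✓; |RE| = 24.30 ✓; ∠(RE, EH) = 90.00° ✓; |EH| = 24.60 ✓; ∠EHS = 104.7° ✓; |HS| = 13.60 ✗.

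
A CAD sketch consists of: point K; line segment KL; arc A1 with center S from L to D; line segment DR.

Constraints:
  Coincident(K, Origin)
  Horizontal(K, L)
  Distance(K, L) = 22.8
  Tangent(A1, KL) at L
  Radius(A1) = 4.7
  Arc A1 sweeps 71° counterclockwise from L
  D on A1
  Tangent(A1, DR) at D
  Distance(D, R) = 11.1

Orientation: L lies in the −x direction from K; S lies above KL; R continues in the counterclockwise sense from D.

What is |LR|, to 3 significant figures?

15.9

K is at the origin; K and L share the same y with |KL| = 22.8 and L on the −x side, so L = (-22.8, 0.00). Tangency of A1 to KL means the radius SL is perpendicular to KL, so S = L + (0, 4.7) = (-22.8, 4.70). On A1, L sits at bearing -90° from S; a 71° counterclockwise sweep puts D at bearing -19°, so D = S + 4.7·(cos -19°, sin -19°) = (-18.4, 3.17). Since A1 is tangent to DR there, SD ⟂ DR, so DR runs along (−sin -19°, cos -19°); with |DR| = 11.1, R = (-14.7, 13.7). Then |LR| = |R − L| = 15.9.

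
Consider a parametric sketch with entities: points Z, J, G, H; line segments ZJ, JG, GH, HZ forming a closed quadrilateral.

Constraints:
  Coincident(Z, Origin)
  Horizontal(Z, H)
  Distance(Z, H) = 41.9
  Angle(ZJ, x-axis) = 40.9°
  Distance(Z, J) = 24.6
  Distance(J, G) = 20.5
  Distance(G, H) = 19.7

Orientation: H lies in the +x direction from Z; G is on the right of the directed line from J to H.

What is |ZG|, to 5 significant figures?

22.960

Z is at the origin; ZH is horizontal with |ZH| = 41.9 and H in +x, so H = (41.9, 0). ZJ runs at 40.9° with |ZJ| = 24.6, so J = (18.594, 16.107). G is determined by |JG| = 20.5 and |GH| = 19.7 together: it lies at the intersection of circle(J, 20.5) and circle(H, 19.7). With |JH| = 28.330, the foot of the radical line on JH is 14.733 from J and the perpendicular offset is √(20.5² − 14.733²) = 14.255. Taking the right-of-JH solution: G = (22.610, -3.9962).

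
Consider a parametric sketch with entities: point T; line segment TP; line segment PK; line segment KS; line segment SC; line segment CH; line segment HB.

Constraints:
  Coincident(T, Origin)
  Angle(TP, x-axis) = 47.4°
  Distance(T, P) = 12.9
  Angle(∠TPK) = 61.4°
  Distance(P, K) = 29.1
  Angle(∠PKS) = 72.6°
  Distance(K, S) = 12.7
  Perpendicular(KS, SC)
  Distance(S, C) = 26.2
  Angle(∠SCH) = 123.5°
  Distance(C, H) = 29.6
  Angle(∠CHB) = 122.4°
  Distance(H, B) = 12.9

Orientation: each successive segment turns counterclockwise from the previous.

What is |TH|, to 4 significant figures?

38.17

KS ⟂ SC, so SC runs at 3.400°; with |SC| = 26.2, C = (7.403, 5.412). ∠SCH = 123.5° gives CH at 59.90° from the x-axis; with |CH| = 29.6, H = (22.25, 31.02). Then |TH| = |H − T| = 38.17.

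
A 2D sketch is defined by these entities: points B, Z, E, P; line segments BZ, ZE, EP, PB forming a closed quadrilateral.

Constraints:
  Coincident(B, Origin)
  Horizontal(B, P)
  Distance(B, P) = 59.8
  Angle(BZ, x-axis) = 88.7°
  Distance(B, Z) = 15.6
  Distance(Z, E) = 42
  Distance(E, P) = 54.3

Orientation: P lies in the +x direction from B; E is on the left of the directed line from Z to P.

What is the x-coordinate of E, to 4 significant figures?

29.97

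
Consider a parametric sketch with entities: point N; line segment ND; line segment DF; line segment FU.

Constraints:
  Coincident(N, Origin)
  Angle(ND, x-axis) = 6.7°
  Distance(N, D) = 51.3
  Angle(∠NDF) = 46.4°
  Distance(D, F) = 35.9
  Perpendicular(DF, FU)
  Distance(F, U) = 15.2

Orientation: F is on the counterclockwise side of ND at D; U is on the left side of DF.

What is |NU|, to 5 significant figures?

21.956

N is at the origin; ND runs at 6.7° with length 51.3, so D = 51.3·(cos 6.7°, sin 6.7°) = (50.950, 5.9852). ∠NDF = 46.4°, so DF runs at 6.7° + (180° − 46.4°) = 140.30° from the x-axis; with |DF| = 35.9, F = D + 35.9·(cos 140.30°, sin 140.30°) = (23.328, 28.917). The perpendicularity gives FU at right angles to DF; with |FU| = 15.2 on the left of DF, U = F + 15.2·(-0.63877, -0.76940) = (13.619, 17.222). Then |NU| = |U − N| = 21.956.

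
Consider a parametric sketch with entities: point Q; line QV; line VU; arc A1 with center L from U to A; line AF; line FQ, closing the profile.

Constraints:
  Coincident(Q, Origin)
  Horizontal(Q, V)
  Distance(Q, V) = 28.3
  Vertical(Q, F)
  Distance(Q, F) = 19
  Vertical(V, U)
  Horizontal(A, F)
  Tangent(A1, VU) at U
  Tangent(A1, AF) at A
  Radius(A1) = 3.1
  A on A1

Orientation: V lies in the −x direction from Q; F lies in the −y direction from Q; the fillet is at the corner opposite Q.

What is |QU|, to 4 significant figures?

32.46

Q is at the origin; QV is horizontal with |QV| = 28.3 and V on the −x side, so V = (-28.30, 0.000). QF is vertical with |QF| = 19.0 and F on the −y side, so F = (0.000, -19.00). The virtual corner opposite Q is at (-28.30, -19.00). A1 meets VU tangentially, so LU is at right angles to VU and since A1 is tangent to AF there, LA ⟂ AF, with radius 3.1, so the center L sits 3.1 in from both sides at L = (-25.20, -15.90). That places the tangent points at U = (-28.30, -15.90) on VU and A = (-25.20, -19.00) on AF. Then |QU| = |U − Q| = 32.46.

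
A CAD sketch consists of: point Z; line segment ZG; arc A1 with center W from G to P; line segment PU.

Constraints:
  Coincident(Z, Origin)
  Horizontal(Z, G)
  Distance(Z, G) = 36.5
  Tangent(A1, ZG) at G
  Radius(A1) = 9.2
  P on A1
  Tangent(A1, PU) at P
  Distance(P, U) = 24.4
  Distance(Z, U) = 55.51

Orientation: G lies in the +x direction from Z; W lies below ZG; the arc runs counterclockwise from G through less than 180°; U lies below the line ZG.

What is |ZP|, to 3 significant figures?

32.6

Checks: |WP| = 9.200 ✓; ∠(WP, PU) = 90.00° ✓; |PU| = 24.40 ✓; |ZU| = 55.51 ✓.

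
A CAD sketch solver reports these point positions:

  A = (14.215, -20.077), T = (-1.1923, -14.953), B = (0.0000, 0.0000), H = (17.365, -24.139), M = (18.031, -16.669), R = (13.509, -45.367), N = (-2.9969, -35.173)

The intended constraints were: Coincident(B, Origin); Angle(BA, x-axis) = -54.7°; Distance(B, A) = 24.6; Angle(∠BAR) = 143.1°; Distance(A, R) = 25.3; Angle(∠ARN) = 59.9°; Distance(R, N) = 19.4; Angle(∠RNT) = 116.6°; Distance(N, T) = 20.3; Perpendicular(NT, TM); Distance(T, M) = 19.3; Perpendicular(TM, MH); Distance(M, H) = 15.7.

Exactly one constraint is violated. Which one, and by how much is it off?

Distance(M, H) = 15.7 — off by 8.20.

B = (0.00, 0.00) ✓; BA at -54.70° ✓; |BA| = 24.60 ✓; ∠BAR = 143.1° ✓; |AR| = 25.30 ✓; ∠ARN = 59.90° ✓; |RN| = 19.40 ✓; ∠RNT = 116.6° ✓; |NT| = 20.30 ✓; ∠(NT, TM) = 90.00° ✓; |TM| = 19.30 ✓; ∠(TM, MH) = 89.99° ✓; |MH| = 7.500 ✗.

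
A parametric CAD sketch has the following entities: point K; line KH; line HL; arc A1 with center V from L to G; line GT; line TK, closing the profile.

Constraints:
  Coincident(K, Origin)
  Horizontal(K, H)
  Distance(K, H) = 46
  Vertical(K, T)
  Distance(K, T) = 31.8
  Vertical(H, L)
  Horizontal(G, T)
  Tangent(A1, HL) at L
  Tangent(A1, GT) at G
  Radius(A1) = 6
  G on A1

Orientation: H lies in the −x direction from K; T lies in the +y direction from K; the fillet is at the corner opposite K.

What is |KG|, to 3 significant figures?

51.1

The virtual corner opposite K is at (-46.0, 31.8). The tangent condition forces VL to be normal to HL and tangency of A1 to GT means the radius VG is perpendicular to GT, with radius 6.0, so the center V sits 6.0 in from both sides at V = (-40.0, 25.8). That places the tangent points at L = (-46.0, 25.8) on HL and G = (-40.0, 31.8) on GT. Then |KG| = |G − K| = 51.1.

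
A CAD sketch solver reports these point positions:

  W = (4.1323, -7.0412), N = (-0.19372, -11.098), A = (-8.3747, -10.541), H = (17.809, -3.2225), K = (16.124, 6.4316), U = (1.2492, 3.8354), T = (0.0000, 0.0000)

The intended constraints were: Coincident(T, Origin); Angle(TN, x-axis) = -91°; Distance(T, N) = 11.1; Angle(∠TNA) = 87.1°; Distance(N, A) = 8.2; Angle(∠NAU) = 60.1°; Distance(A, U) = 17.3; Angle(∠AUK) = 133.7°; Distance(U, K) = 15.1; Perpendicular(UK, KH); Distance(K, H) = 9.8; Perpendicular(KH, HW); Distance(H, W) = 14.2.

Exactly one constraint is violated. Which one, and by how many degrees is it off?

Perpendicular(KH, HW) — off by 5.70°.

T = (0.00, 0.00) ✓; TN at -91.00° ✓; |TN| = 11.10 ✓; ∠TNA = 87.11° ✓; |NA| = 8.200 ✓; ∠NAU = 60.10° ✓; |AU| = 17.30 ✓; ∠AUK = 133.7° ✓; |UK| = 15.10 ✓; ∠(UK, KH) = 90.00° ✓; |KH| = 9.800 ✓; ∠(KH, HW) = 84.30° ✗; |HW| = 14.20 ✓.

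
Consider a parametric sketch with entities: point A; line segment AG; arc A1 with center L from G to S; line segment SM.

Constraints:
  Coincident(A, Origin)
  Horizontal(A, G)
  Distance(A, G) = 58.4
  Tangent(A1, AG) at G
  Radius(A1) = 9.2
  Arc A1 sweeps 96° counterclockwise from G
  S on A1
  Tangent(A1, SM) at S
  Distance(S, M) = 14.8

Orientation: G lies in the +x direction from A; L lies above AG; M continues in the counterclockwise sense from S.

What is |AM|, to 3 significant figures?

70.5

A is at the origin; A and G share the same y with |AG| = 58.4 and G on the +x side, so G = (58.4, 0.00). Since A1 is tangent to AG there, LG ⟂ AG, so L = G + (0, 9.2) = (58.4, 9.20). On A1, G sits at bearing -90° from L; a 96° counterclockwise sweep puts S at bearing 6°, so S = L + 9.2·(cos 6°, sin 6°) = (67.5, 10.2). A1 meets SM tangentially, so LS is at right angles to SM, so SM runs along (−sin 6°, cos 6°); with |SM| = 14.8, M = (66.0, 24.9). Then |AM| = |M − A| = 70.5.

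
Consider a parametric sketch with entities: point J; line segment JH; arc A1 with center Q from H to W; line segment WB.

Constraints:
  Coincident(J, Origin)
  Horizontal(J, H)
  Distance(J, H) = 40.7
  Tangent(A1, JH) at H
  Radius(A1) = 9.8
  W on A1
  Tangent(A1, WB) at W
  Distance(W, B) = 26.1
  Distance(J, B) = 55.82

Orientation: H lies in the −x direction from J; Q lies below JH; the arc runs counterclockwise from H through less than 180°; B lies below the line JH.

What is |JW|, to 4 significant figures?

51.62

Checks: |QW| = 9.800 ✓; ∠(QW, WB) = 90.00° ✓; |WB| = 26.10 ✓; |JB| = 55.82 ✓.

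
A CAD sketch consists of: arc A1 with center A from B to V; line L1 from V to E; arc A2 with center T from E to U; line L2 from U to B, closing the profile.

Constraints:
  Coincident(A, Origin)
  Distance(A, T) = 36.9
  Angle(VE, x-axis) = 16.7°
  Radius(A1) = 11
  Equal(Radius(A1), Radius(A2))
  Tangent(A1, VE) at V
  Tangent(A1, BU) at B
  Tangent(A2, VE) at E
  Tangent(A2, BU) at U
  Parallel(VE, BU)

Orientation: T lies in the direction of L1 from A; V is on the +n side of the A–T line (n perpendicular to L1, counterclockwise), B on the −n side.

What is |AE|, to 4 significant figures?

38.50

The slot axis is L1's direction at 16.7°, so u = (cos 16.7°, sin 16.7°) = (0.9578, 0.2874) and n = (−sin 16.7°, cos 16.7°) = (-0.2874, 0.9578). A is at the origin and T lies 36.9 along u from A, so T = 36.9·u = (35.34, 10.60). Tangency of A1 to both parallel lines with radius 11.0 puts V and B at A ± 11.0·n: V = (-3.161, 10.54), B = (3.161, -10.54). Equal radii place E and U the same way about T: E = T + 11.0·n = (32.18, 21.14), U = T − 11.0·n = (38.50, 0.06756). Then |AE| = |E − A| = 38.50.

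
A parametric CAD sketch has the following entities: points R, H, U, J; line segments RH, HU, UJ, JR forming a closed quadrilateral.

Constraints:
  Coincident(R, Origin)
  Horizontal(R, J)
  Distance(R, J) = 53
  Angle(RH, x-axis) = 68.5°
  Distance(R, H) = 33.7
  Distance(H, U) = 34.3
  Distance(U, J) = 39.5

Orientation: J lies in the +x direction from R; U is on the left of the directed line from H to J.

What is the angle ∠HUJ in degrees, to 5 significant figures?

87.858°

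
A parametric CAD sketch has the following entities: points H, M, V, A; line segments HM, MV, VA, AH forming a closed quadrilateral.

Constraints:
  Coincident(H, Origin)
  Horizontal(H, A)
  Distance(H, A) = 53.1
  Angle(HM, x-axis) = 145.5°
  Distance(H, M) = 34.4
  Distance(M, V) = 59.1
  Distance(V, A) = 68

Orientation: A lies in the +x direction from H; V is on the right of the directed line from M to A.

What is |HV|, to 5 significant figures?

35.308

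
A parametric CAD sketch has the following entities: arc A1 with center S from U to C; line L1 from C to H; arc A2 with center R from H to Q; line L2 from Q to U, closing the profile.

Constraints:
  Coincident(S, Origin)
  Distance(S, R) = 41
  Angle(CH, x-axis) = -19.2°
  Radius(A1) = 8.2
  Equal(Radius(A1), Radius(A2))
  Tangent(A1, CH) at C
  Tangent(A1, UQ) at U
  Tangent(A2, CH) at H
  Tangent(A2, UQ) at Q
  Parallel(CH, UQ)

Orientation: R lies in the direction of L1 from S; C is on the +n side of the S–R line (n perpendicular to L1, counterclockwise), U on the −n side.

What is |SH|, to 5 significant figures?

41.812

The slot axis is L1's direction at -19.2°, so u = (cos -19.2°, sin -19.2°) = (0.94438, -0.32887) and n = (−sin -19.2°, cos -19.2°) = (0.32887, 0.94438). S is at the origin and R lies 41.0 along u from S, so R = 41.0·u = (38.719, -13.484). Tangency of A1 to both parallel lines with radius 8.2 puts C and U at S ± 8.2·n: C = (2.6967, 7.7439), U = (-2.6967, -7.7439). Equal radii place H and Q the same way about R: H = R + 8.2·n = (41.416, -5.7396), Q = R − 8.2·n = (36.023, -21.227). Then |SH| = |H − S| = 41.812.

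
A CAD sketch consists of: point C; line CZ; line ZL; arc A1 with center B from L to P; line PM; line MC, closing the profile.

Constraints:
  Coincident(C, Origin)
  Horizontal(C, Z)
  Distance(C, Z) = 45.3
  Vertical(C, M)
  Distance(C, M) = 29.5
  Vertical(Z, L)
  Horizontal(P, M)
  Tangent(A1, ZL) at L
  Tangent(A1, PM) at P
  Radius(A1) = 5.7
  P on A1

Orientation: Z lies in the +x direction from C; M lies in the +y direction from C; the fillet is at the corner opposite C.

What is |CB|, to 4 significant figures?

46.20

C is at the origin; CZ is horizontal with |CZ| = 45.3 and Z on the +x side, so Z = (45.30, 0.000). CM is vertical with |CM| = 29.5 and M on the +y side, so M = (0.000, 29.50). The virtual corner opposite C is at (45.30, 29.50). Since A1 is tangent to ZL there, BL ⟂ ZL and tangency of A1 to PM means the radius BP is perpendicular to PM, with radius 5.7, so the center B sits 5.7 in from both sides at B = (39.60, 23.80). Then |CB| = |B − C| = 46.20.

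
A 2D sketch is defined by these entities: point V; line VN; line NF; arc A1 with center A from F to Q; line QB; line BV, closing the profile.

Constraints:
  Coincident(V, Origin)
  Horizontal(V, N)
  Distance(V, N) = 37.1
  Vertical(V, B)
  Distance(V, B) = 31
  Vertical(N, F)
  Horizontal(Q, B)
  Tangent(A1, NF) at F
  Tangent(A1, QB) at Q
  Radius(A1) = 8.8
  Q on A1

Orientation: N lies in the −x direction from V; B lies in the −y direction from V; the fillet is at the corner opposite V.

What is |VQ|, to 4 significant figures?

41.97

The virtual corner opposite V is at (-37.10, -31.00). A1 meets NF tangentially, so AF is at right angles to NF and tangency of A1 to QB means the radius AQ is perpendicular to QB, with radius 8.8, so the center A sits 8.8 in from both sides at A = (-28.30, -22.20). That places the tangent points at F = (-37.10, -22.20) on NF and Q = (-28.30, -31.00) on QB. Then |VQ| = |Q − V| = 41.97.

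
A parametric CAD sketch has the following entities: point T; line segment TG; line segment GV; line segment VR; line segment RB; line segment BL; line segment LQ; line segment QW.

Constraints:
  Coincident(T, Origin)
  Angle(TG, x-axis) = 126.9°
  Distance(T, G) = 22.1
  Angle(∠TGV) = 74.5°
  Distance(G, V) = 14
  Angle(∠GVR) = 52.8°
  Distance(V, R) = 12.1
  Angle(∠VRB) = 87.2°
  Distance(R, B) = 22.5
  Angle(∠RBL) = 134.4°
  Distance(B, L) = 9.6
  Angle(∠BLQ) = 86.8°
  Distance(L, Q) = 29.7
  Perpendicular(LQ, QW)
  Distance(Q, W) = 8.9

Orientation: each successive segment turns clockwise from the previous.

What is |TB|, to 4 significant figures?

30.87

T is at the origin; TG runs at 126.9° with length 22.1, so G = (-13.27, 17.67). ∠TGV = 74.5° gives GV at 21.40° from the x-axis; with |GV| = 14.0, V = (-0.2345, 22.78). ∠GVR = 52.8° gives VR at -105.8° from the x-axis; with |VR| = 12.1, R = (-3.529, 11.14). ∠VRB = 87.2° gives RB at 161.4° from the x-axis; with |RB| = 22.5, B = (-24.85, 18.32). Then |TB| = |B − T| = 30.87.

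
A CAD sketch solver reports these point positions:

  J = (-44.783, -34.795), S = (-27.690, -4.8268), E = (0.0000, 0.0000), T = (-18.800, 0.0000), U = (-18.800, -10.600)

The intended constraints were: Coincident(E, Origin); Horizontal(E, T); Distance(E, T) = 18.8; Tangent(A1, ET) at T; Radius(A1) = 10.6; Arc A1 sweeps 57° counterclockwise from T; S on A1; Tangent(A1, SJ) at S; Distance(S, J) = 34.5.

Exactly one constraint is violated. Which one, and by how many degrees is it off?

Tangent(A1, SJ) at S — off by 3.30°.

E = (0.00, 0.00) ✓; E.y = 0.00, T.y = 0.00 ✓; |ET| = 18.80 ✓; ∠(UT, TE) = 90.00° ✓; |UT| = 10.60 ✓; bearing(U→S) − bearing(U→T) = 57.00° ✓; |US| = 10.60 ✓; ∠(US, SJ) = 86.70° ✗; |SJ| = 34.50 ✓.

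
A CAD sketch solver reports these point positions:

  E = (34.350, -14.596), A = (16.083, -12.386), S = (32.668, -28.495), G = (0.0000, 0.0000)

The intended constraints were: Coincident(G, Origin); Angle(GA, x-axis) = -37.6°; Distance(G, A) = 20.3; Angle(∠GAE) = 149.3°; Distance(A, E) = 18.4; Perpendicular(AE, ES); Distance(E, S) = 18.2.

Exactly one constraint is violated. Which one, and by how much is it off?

Distance(E, S) = 18.2 — off by 4.20.

G = (0.00, 0.00) ✓; GA at -37.60° ✓; |GA| = 20.30 ✓; ∠GAE = 149.3° ✓; |AE| = 18.40 ✓; ∠(AE, ES) = 90.00° ✓; |ES| = 14.00 ✗.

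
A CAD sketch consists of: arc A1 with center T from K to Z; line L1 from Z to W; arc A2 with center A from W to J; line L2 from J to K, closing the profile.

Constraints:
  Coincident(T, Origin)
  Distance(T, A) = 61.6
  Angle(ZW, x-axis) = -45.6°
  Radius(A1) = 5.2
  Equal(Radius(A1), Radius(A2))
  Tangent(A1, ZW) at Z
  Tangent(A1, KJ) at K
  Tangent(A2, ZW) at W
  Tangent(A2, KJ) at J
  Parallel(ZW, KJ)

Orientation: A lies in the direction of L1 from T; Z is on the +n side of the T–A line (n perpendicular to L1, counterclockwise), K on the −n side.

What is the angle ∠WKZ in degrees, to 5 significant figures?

80.417°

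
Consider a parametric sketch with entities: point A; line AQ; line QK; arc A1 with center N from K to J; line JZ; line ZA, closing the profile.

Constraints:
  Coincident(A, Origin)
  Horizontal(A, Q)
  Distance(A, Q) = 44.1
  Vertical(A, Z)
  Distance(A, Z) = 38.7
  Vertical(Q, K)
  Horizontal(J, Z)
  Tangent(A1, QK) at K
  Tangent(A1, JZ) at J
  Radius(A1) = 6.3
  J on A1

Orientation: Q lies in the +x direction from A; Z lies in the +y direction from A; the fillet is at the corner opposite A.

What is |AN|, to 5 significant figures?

49.786

A is at the origin; A and Q share the same y with |AQ| = 44.1 and Q on the +x side, so Q = (44.100, 0.0000). AZ is vertical with |AZ| = 38.7 and Z on the +y side, so Z = (0.0000, 38.700). The virtual corner opposite A is at (44.100, 38.700). Since A1 is tangent to QK there, NK ⟂ QK and A1 meets JZ tangentially, so NJ is at right angles to JZ, with radius 6.3, so the center N sits 6.3 in from both sides at N = (37.800, 32.400). Then |AN| = |N − A| = 49.786.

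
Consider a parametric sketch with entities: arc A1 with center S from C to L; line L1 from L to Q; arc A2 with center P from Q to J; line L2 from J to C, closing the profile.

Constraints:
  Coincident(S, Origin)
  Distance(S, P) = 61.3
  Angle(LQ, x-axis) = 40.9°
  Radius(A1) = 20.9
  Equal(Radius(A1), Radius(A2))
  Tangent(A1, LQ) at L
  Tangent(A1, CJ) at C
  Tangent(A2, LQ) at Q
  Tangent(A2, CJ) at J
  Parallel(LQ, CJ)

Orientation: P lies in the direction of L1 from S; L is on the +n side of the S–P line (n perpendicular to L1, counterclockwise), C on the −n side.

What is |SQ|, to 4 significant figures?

64.76

Tangency of A1 to both parallel lines with radius 20.9 puts L and C at S ± 20.9·n: L = (-13.68, 15.80), C = (13.68, -15.80). Equal radii place Q and J the same way about P: Q = P + 20.9·n = (32.65, 55.93), J = P − 20.9·n = (60.02, 24.34). Then |SQ| = |Q − S| = 64.76.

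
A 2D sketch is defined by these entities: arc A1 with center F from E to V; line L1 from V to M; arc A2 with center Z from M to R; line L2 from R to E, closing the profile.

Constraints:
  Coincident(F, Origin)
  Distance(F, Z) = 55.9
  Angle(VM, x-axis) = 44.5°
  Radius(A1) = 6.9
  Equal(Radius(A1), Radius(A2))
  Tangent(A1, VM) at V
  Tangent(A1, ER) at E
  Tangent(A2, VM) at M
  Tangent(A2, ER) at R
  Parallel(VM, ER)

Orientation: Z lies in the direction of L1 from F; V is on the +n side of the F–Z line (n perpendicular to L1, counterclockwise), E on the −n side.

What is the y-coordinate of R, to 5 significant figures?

34.259

The slot axis is L1's direction at 44.5°, so u = (cos 44.5°, sin 44.5°) = (0.71325, 0.70091) and n = (−sin 44.5°, cos 44.5°) = (-0.70091, 0.71325). F is at the origin and Z lies 55.9 along u from F, so Z = 55.9·u = (39.871, 39.181). Tangency of A1 to both parallel lines with radius 6.9 puts V and E at F ± 6.9·n: V = (-4.8363, 4.9214), E = (4.8363, -4.9214). Equal radii place M and R the same way about Z: M = Z + 6.9·n = (35.034, 44.102), R = Z − 6.9·n = (44.707, 34.259). So R.y = 34.259.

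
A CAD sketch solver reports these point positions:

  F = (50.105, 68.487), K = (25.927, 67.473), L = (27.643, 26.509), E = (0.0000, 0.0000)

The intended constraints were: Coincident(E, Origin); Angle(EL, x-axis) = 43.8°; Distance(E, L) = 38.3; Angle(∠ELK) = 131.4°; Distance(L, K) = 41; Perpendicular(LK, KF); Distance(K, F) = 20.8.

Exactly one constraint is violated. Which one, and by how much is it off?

Distance(K, F) = 20.8 — off by 3.40.

E = (0.00, 0.00) ✓; EL at 43.80° ✓; |EL| = 38.30 ✓; ∠ELK = 131.4° ✓; |LK| = 41.00 ✓; ∠(LK, KF) = 90.00° ✓; |KF| = 24.20 ✗.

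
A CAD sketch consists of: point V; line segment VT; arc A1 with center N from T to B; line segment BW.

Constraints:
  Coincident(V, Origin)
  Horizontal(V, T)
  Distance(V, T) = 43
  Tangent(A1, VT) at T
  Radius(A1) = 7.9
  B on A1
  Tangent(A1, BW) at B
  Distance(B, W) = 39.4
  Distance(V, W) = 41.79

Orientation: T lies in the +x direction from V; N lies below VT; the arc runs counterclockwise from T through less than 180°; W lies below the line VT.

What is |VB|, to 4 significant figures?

36.35

Checks: |NB| = 7.900 ✓; ∠(NB, BW) = 90.00° ✓; |BW| = 39.40 ✓; |VW| = 41.79 ✓.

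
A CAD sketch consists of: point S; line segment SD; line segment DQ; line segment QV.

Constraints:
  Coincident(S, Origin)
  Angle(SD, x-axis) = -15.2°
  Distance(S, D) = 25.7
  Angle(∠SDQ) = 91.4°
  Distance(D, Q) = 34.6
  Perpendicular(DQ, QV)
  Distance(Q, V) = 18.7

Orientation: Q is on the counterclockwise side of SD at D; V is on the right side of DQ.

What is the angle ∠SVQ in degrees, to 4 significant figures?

38.43°

∠SDQ = 91.4°, so DQ runs at -15.2° + (180° − 91.4°) = 73.40° from the x-axis; with |DQ| = 34.6, Q = D + 34.6·(cos 73.40°, sin 73.40°) = (34.69, 26.42). DQ is perpendicular to QV; with |QV| = 18.7 on the right of DQ, V = Q + 18.7·(0.9583, -0.2857) = (52.61, 21.08). Then cos ∠SVQ = VS·VQ / (|VS||VQ|), giving 38.43°.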